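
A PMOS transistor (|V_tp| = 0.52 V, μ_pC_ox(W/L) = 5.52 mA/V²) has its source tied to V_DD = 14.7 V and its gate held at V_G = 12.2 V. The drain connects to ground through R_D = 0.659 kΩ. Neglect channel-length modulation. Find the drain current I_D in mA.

V_SG = V_DD − V_G = 14.7 − 12.2 = 2.5 V, so V_ov = 2.5 − 0.52 = 1.98 V.
Assume saturation: I_D = ½ k_p V_ov² = 0.5 × 5.52 × 1.98² = 10.8 mA, giving V_SD = V_DD − I_D R_D = 14.7 − 10.8 × 0.659 = 7.57 V.
V_SD = 7.57 V ≥ V_ov = 1.98 V, confirming saturation.

I_D = 10.8 mA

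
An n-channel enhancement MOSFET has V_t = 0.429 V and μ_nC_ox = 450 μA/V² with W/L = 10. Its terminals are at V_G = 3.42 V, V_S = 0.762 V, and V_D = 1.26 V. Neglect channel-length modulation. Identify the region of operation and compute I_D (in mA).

Triode; I_D = 4.44 mA

V_GS = V_G − V_S = 3.42 − 0.762 = 2.66 V; V_DS = V_D − V_S = 1.26 − 0.762 = 0.498 V.
k_n = μ_nC_ox · (W/L) = 4.5 mA/V².
V_ov = V_GS − V_t = 2.66 − 0.429 = 2.23 V.
Since V_DS = 0.498 V < V_ov = 2.23 V, the device is in the triode region.
I_D = k_n [V_ov · V_DS − ½ V_DS²] = 4.5 × [2.23 × 0.498 − 0.5 × 0.498²] = 4.44 mA.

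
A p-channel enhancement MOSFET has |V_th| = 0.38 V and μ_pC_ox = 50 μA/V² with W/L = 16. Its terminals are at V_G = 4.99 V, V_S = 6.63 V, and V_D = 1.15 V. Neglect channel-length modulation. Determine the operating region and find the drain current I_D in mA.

V_SG = V_S − V_G = 6.63 − 4.99 = 1.64 V; V_SD = V_S − V_D = 6.63 − 1.15 = 5.48 V.
k_p = μ_pC_ox · (W/L) = 0.8 mA/V².
V_ov = V_SG − |V_th| = 1.64 − 0.38 = 1.26 V.
Since V_SD = 5.48 V ≥ V_ov = 1.26 V, the device is in saturation.
I_D = ½ k_p V_ov² = 0.5 × 0.8 × 1.26² = 0.635 mA.

Saturation; I_D = 0.635 mA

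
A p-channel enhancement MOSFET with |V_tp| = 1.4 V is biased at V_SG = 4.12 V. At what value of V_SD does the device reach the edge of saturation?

The boundary between triode and saturation is V_SD = V_SG − |V_tp| = V_ov.
V_ov = 4.12 − 1.4 = 2.72 V.

V_SD,sat = 2.72 V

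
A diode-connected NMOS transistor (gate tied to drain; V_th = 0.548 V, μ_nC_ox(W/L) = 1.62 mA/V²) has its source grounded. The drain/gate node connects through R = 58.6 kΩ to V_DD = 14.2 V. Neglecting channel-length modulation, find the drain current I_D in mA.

I_D = 0.224 mA

With gate tied to drain, V_GS = V_DS ≥ V_GS − V_th, so the device is in saturation.
KCL at the drain: ½ k_n (V_GS − V_th)² = (V_DD − V_GS)/R.
Let x = V_GS − 0.548. Then 47.5 x² + x − 13.65 = 0, giving x = 0.526 V (positive root), so V_GS = 1.07 V.
I_D = (V_DD − V_GS)/R = (14.2 − 1.07) / 58.6 = 0.224 mA.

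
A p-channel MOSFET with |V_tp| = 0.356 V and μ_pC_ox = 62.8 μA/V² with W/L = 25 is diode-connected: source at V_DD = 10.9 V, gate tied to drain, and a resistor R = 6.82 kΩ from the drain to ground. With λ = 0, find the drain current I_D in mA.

With gate tied to drain, V_SG = V_SD ≥ V_SG − |V_tp|, so the device is in saturation.
k_p = μ_pC_ox · (W/L) = 1.57 mA/V².
KCL at the drain: ½ k_p (V_SG − |V_tp|)² = (V_DD − V_SG)/R.
Let x = V_SG − 0.356. Then 5.35 x² + x − 10.54 = 0, giving x = 1.31 V (positive root), so V_SG = 1.67 V.
I_D = (V_DD − V_SG)/R = (10.9 − 1.67) / 6.82 = 1.35 mA.

I_D = 1.35 mA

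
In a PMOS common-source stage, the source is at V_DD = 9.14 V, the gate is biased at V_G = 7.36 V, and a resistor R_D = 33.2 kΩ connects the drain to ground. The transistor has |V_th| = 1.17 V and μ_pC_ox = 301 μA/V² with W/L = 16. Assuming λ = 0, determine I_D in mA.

V_SG = V_DD − V_G = 9.14 − 7.36 = 1.78 V, so V_ov = 1.78 − 1.17 = 0.61 V.
k_p = μ_pC_ox · (W/L) = 4.816 mA/V².
Assume saturation: I_D = ½ k_p V_ov² = 0.5 × 4.816 × 0.61² = 0.896 mA, giving V_SD = V_DD − I_D R_D = 9.14 − 0.896 × 33.2 = -20.6 V.
But -20.6 V < V_ov = 0.61 V, so the device is actually in triode.
In triode I_D = k_p[V_ov V_SD − ½ V_SD²] and I_D = (V_DD − V_SD)/R_D. Equating: 79.9 V_SD² − 98.53 V_SD + 9.14 = 0, giving V_SD = 0.101 V (the root below V_ov).
I_D = (9.14 − 0.101) / 33.2 = 0.272 mA.

I_D = 0.272 mA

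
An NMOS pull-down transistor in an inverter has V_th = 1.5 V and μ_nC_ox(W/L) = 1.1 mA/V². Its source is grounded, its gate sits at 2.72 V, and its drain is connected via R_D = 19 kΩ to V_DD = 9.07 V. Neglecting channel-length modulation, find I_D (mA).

V_GS = V_G = 2.72 V, so V_ov = 2.72 − 1.5 = 1.22 V.
Assume saturation: I_D = ½ k_n V_ov² = 0.5 × 1.1 × 1.22² = 0.819 mA, giving V_DS = V_DD − I_D R_D = 9.07 − 0.819 × 19 = -6.48 V.
But -6.48 V < V_ov = 1.22 V, so the device is actually in triode.
In triode I_D = k_n[V_ov V_DS − ½ V_DS²] and I_D = (V_DD − V_DS)/R_D. Equating: 10.5 V_DS² − 26.5 V_DS + 9.07 = 0, giving V_DS = 0.408 V (the root below V_ov).
I_D = (9.07 − 0.408) / 19 = 0.456 mA.

I_D = 0.456 mA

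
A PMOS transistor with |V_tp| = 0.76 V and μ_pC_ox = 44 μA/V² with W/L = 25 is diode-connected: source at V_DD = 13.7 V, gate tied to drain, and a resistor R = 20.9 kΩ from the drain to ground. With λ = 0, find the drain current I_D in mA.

With gate tied to drain, V_SG = V_SD ≥ V_SG − |V_tp|, so the device is in saturation.
k_p = μ_pC_ox · (W/L) = 1.1 mA/V².
KCL at the drain: ½ k_p (V_SG − |V_tp|)² = (V_DD − V_SG)/R.
Let x = V_SG − 0.76. Then 11.5 x² + x − 12.94 = 0, giving x = 1.02 V (positive root), so V_SG = 1.78 V.
I_D = (V_DD − V_SG)/R = (13.7 − 1.78) / 20.9 = 0.57 mA.

I_D = 0.570 mA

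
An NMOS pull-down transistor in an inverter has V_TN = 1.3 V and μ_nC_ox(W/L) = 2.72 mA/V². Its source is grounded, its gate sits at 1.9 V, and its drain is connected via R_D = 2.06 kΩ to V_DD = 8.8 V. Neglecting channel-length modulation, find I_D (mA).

I_D = 0.490 mA

V_GS = V_G = 1.9 V, so V_ov = 1.9 − 1.3 = 0.6 V.
Assume saturation: I_D = ½ k_n V_ov² = 0.5 × 2.72 × 0.6² = 0.49 mA, giving V_DS = V_DD − I_D R_D = 8.8 − 0.49 × 2.06 = 7.79 V.
V_DS = 7.79 V ≥ V_ov = 0.6 V, confirming saturation.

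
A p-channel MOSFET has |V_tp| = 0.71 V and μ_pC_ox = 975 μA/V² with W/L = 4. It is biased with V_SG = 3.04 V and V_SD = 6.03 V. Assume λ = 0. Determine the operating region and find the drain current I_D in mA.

Saturation; I_D = 10.6 mA

k_p = μ_pC_ox · (W/L) = 3.9 mA/V².
V_ov = V_SG − |V_tp| = 3.04 − 0.71 = 2.33 V.
Since V_SD = 6.03 V ≥ V_ov = 2.33 V, the device is in saturation.
I_D = ½ k_p V_ov² = 0.5 × 3.9 × 2.33² = 10.6 mA.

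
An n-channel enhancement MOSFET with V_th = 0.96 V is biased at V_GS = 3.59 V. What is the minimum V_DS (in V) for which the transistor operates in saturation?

The boundary between triode and saturation is V_DS = V_GS − V_th = V_ov.
V_ov = 3.59 − 0.96 = 2.63 V.

V_DS,sat = 2.63 V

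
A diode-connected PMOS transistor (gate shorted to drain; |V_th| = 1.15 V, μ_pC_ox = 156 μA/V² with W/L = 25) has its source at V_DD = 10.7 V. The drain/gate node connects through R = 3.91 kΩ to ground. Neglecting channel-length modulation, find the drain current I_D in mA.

With gate tied to drain, V_SG = V_SD ≥ V_SG − |V_th|, so the device is in saturation.
k_p = μ_pC_ox · (W/L) = 3.9 mA/V².
KCL at the drain: ½ k_p (V_SG − |V_th|)² = (V_DD − V_SG)/R.
Let x = V_SG − 1.15. Then 7.62 x² + x − 9.55 = 0, giving x = 1.06 V (positive root), so V_SG = 2.21 V.
I_D = (V_DD − V_SG)/R = (10.7 − 2.21) / 3.91 = 2.17 mA.

I_D = 2.17 mA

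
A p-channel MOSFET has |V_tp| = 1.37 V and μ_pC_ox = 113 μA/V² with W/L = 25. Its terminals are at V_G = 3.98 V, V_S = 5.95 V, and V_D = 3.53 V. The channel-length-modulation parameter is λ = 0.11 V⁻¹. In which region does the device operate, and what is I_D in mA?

Saturation; I_D = 0.644 mA

V_SG = V_S − V_G = 5.95 − 3.98 = 1.97 V; V_SD = V_S − V_D = 5.95 − 3.53 = 2.42 V.
k_p = μ_pC_ox · (W/L) = 2.825 mA/V².
V_ov = V_SG − |V_tp| = 1.97 − 1.37 = 0.6 V.
Since V_SD = 2.42 V ≥ V_ov = 0.6 V, the device is in saturation.
I_D = ½ k_p V_ov² (1 + λ V_SD) = 0.5 × 2.825 × 0.6² × (1 + 0.11 × 2.42) = 0.644 mA.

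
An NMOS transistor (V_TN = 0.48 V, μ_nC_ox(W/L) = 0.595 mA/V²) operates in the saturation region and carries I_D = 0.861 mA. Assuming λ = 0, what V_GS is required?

V_GS = 2.18 V

In saturation I_D = ½ k_n (V_GS − V_TN)², so V_GS − V_TN = √(2 I_D / k_n) = √(2 × 0.861 / 0.595) = 1.7 V.
V_GS = 0.48 + 1.7 = 2.18 V.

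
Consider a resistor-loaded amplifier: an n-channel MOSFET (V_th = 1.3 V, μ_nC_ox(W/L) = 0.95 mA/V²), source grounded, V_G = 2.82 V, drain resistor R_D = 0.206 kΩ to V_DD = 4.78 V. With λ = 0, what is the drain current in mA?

V_GS = V_G = 2.82 V, so V_ov = 2.82 − 1.3 = 1.52 V.
Assume saturation: I_D = ½ k_n V_ov² = 0.5 × 0.95 × 1.52² = 1.1 mA, giving V_DS = V_DD − I_D R_D = 4.78 − 1.1 × 0.206 = 4.55 V.
V_DS = 4.55 V ≥ V_ov = 1.52 V, confirming saturation.

I_D = 1.10 mA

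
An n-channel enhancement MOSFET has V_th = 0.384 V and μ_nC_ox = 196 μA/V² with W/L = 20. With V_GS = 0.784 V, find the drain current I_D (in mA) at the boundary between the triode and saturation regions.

I_D = 0.314 mA

At the boundary V_DS = V_ov = V_GS − V_th = 0.784 − 0.384 = 0.4 V.
k_n = μ_nC_ox · (W/L) = 3.92 mA/V².
I_D = ½ k_n V_ov² = 0.5 × 3.92 × 0.4² = 0.314 mA.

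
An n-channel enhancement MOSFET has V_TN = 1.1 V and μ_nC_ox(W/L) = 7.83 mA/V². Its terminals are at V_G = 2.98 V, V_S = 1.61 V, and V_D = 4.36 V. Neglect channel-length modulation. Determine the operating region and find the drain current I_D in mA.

Saturation; I_D = 0.285 mA

V_GS = V_G − V_S = 2.98 − 1.61 = 1.37 V; V_DS = V_D − V_S = 4.36 − 1.61 = 2.75 V.
V_ov = V_GS − V_TN = 1.37 − 1.1 = 0.27 V.
Since V_DS = 2.75 V ≥ V_ov = 0.27 V, the device is in saturation.
I_D = ½ k_n V_ov² = 0.5 × 7.83 × 0.27² = 0.285 mA.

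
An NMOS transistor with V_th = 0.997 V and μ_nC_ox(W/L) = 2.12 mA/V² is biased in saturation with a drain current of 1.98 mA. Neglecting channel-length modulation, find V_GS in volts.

In saturation I_D = ½ k_n (V_GS − V_th)², so V_GS − V_th = √(2 I_D / k_n) = √(2 × 1.98 / 2.12) = 1.37 V.
V_GS = 0.997 + 1.37 = 2.36 V.

V_GS = 2.36 V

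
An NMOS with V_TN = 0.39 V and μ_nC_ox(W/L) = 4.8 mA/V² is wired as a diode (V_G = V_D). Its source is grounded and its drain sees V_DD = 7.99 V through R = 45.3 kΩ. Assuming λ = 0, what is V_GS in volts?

With gate tied to drain, V_GS = V_DS ≥ V_GS − V_TN, so the device is in saturation.
KCL at the drain: ½ k_n (V_GS − V_TN)² = (V_DD − V_GS)/R.
Let x = V_GS − 0.39. Then 109 x² + x − 7.6 = 0, giving x = 0.26 V (positive root), so V_GS = 0.65 V.
I_D = (V_DD − V_GS)/R = (7.99 − 0.65) / 45.3 = 0.162 mA.

V_GS = 0.650 V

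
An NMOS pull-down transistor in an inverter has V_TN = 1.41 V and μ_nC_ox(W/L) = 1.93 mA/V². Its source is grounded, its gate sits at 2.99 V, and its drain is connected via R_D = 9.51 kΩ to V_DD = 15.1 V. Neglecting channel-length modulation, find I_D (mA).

I_D = 1.52 mA

V_GS = V_G = 2.99 V, so V_ov = 2.99 − 1.41 = 1.58 V.
Assume saturation: I_D = ½ k_n V_ov² = 0.5 × 1.93 × 1.58² = 2.41 mA, giving V_DS = V_DD − I_D R_D = 15.1 − 2.41 × 9.51 = -7.81 V.
But -7.81 V < V_ov = 1.58 V, so the device is actually in triode.
In triode I_D = k_n[V_ov V_DS − ½ V_DS²] and I_D = (V_DD − V_DS)/R_D. Equating: 9.18 V_DS² − 30 V_DS + 15.1 = 0, giving V_DS = 0.621 V (the root below V_ov).
I_D = (15.1 − 0.621) / 9.51 = 1.52 mA.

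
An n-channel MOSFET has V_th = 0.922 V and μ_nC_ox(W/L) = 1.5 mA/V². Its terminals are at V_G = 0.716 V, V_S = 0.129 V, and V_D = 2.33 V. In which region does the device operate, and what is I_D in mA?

V_GS = V_G − V_S = 0.716 − 0.129 = 0.587 V; V_DS = V_D − V_S = 2.33 − 0.129 = 2.2 V.
V_GS = 0.587 V < V_th = 0.922 V, so the transistor is in cutoff.

Cutoff; I_D = 0 mA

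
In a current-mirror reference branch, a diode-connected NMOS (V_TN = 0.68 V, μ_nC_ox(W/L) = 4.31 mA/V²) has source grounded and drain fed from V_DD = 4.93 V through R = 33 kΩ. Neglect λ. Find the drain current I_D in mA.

With gate tied to drain, V_GS = V_DS ≥ V_GS − V_TN, so the device is in saturation.
KCL at the drain: ½ k_n (V_GS − V_TN)² = (V_DD − V_GS)/R.
Let x = V_GS − 0.68. Then 71.1 x² + x − 4.25 = 0, giving x = 0.238 V (positive root), so V_GS = 0.918 V.
I_D = (V_DD − V_GS)/R = (4.93 − 0.918) / 33 = 0.122 mA.

I_D = 0.122 mA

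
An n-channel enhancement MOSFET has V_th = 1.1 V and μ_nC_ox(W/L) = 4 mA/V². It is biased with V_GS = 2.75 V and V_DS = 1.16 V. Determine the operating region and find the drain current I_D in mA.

Triode; I_D = 4.96 mA

V_ov = V_GS − V_th = 2.75 − 1.1 = 1.65 V.
Since V_DS = 1.16 V < V_ov = 1.65 V, the device is in the triode region.
I_D = k_n [V_ov · V_DS − ½ V_DS²] = 4 × [1.65 × 1.16 − 0.5 × 1.16²] = 4.96 mA.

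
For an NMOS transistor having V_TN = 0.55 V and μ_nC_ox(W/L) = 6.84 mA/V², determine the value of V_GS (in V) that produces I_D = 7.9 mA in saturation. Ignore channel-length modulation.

In saturation I_D = ½ k_n (V_GS − V_TN)², so V_GS − V_TN = √(2 I_D / k_n) = √(2 × 7.9 / 6.84) = 1.52 V.
V_GS = 0.55 + 1.52 = 2.07 V.

V_GS = 2.07 V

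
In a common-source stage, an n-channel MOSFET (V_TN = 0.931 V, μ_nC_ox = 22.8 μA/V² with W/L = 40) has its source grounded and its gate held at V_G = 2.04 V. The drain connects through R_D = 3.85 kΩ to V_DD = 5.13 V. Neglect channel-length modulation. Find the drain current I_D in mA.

V_GS = V_G = 2.04 V, so V_ov = 2.04 − 0.931 = 1.11 V.
k_n = μ_nC_ox · (W/L) = 0.912 mA/V².
Assume saturation: I_D = ½ k_n V_ov² = 0.5 × 0.912 × 1.11² = 0.561 mA, giving V_DS = V_DD − I_D R_D = 5.13 − 0.561 × 3.85 = 2.97 V.
V_DS = 2.97 V ≥ V_ov = 1.11 V, confirming saturation.

I_D = 0.561 mA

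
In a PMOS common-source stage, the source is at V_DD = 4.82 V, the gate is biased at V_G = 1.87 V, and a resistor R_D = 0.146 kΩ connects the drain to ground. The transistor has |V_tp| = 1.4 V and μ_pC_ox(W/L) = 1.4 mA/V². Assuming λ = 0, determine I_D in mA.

V_SG = V_DD − V_G = 4.82 − 1.87 = 2.95 V, so V_ov = 2.95 − 1.4 = 1.55 V.
Assume saturation: I_D = ½ k_p V_ov² = 0.5 × 1.4 × 1.55² = 1.68 mA, giving V_SD = V_DD − I_D R_D = 4.82 − 1.68 × 0.146 = 4.57 V.
V_SD = 4.57 V ≥ V_ov = 1.55 V, confirming saturation.

I_D = 1.68 mA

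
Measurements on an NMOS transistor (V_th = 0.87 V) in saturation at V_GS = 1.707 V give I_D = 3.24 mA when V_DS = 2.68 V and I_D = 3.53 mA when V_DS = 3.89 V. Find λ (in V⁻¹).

λ = 0.0923 V⁻¹

With V_GS fixed, I_D ∝ (1 + λ V_DS) in saturation, so I_D2/I_D1 = (1 + λ V_DS2)/(1 + λ V_DS1).
3.53/3.24 = 1.09 = (1 + 3.89 λ)/(1 + 2.68 λ).
Solving: λ (I_D1 V_DS2 − I_D2 V_DS1) = I_D2 − I_D1, so λ = (3.53 − 3.24) / (3.24 × 3.89 − 3.53 × 2.68) = 0.29 / 3.14 = 0.0923 V⁻¹.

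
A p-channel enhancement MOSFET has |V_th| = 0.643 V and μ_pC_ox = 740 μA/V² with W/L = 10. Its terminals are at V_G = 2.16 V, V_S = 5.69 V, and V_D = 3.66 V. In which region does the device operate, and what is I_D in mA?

V_SG = V_S − V_G = 5.69 − 2.16 = 3.53 V; V_SD = V_S − V_D = 5.69 − 3.66 = 2.03 V.
k_p = μ_pC_ox · (W/L) = 7.4 mA/V².
V_ov = V_SG − |V_th| = 3.53 − 0.643 = 2.89 V.
Since V_SD = 2.03 V < V_ov = 2.89 V, the device is in the triode region.
I_D = k_p [V_ov · V_SD − ½ V_SD²] = 7.4 × [2.89 × 2.03 − 0.5 × 2.03²] = 28.1 mA.

Triode; I_D = 28.1 mA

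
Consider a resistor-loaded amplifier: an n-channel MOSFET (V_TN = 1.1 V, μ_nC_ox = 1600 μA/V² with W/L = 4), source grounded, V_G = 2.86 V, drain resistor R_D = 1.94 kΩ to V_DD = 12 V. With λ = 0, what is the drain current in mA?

I_D = 5.86 mA

V_GS = V_G = 2.86 V, so V_ov = 2.86 − 1.1 = 1.76 V.
k_n = μ_nC_ox · (W/L) = 6.4 mA/V².
Assume saturation: I_D = ½ k_n V_ov² = 0.5 × 6.4 × 1.76² = 9.91 mA, giving V_DS = V_DD − I_D R_D = 12 − 9.91 × 1.94 = -7.23 V.
But -7.23 V < V_ov = 1.76 V, so the device is actually in triode.
In triode I_D = k_n[V_ov V_DS − ½ V_DS²] and I_D = (V_DD − V_DS)/R_D. Equating: 6.21 V_DS² − 22.85 V_DS + 12 = 0, giving V_DS = 0.634 V (the root below V_ov).
I_D = (12 − 0.634) / 1.94 = 5.86 mA.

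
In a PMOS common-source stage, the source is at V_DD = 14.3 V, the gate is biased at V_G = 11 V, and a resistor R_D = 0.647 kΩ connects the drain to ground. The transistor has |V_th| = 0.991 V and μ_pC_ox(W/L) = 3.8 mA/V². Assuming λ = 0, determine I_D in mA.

I_D = 10.1 mA

V_SG = V_DD − V_G = 14.3 − 11 = 3.3 V, so V_ov = 3.3 − 0.991 = 2.31 V.
Assume saturation: I_D = ½ k_p V_ov² = 0.5 × 3.8 × 2.31² = 10.1 mA, giving V_SD = V_DD − I_D R_D = 14.3 − 10.1 × 0.647 = 7.75 V.
V_SD = 7.75 V ≥ V_ov = 2.31 V, confirming saturation.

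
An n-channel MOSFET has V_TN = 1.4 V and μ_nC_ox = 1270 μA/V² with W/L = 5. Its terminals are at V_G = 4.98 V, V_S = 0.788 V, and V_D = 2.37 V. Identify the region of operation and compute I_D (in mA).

V_GS = V_G − V_S = 4.98 − 0.788 = 4.19 V; V_DS = V_D − V_S = 2.37 − 0.788 = 1.58 V.
k_n = μ_nC_ox · (W/L) = 6.35 mA/V².
V_ov = V_GS − V_TN = 4.19 − 1.4 = 2.79 V.
Since V_DS = 1.58 V < V_ov = 2.79 V, the device is in the triode region.
I_D = k_n [V_ov · V_DS − ½ V_DS²] = 6.35 × [2.79 × 1.58 − 0.5 × 1.58²] = 20.1 mA.

Triode; I_D = 20.1 mA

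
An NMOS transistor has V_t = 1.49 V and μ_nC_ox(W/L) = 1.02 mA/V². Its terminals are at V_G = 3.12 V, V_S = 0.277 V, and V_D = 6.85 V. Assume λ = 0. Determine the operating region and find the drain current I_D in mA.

Saturation; I_D = 0.934 mA

V_GS = V_G − V_S = 3.12 − 0.277 = 2.84 V; V_DS = V_D − V_S = 6.85 − 0.277 = 6.57 V.
V_ov = V_GS − V_t = 2.84 − 1.49 = 1.35 V.
Since V_DS = 6.57 V ≥ V_ov = 1.35 V, the device is in saturation.
I_D = ½ k_n V_ov² = 0.5 × 1.02 × 1.35² = 0.934 mA.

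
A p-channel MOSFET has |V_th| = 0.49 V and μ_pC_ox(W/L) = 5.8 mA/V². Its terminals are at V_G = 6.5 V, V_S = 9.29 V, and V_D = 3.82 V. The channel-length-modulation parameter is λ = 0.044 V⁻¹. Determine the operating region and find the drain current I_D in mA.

Saturation; I_D = 19.0 mA

V_SG = V_S − V_G = 9.29 − 6.5 = 2.79 V; V_SD = V_S − V_D = 9.29 − 3.82 = 5.47 V.
V_ov = V_SG − |V_th| = 2.79 − 0.49 = 2.3 V.
Since V_SD = 5.47 V ≥ V_ov = 2.3 V, the device is in saturation.
I_D = ½ k_p V_ov² (1 + λ V_SD) = 0.5 × 5.8 × 2.3² × (1 + 0.044 × 5.47) = 19 mA.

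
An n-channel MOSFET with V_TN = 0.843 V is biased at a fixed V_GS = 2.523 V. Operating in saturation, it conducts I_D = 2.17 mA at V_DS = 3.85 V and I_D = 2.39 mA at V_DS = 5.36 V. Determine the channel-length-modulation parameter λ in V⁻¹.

With V_GS fixed, I_D ∝ (1 + λ V_DS) in saturation, so I_D2/I_D1 = (1 + λ V_DS2)/(1 + λ V_DS1).
2.39/2.17 = 1.101 = (1 + 5.36 λ)/(1 + 3.85 λ).
Solving: λ (I_D1 V_DS2 − I_D2 V_DS1) = I_D2 − I_D1, so λ = (2.39 − 2.17) / (2.17 × 5.36 − 2.39 × 3.85) = 0.22 / 2.43 = 0.0905 V⁻¹.

λ = 0.0905 V⁻¹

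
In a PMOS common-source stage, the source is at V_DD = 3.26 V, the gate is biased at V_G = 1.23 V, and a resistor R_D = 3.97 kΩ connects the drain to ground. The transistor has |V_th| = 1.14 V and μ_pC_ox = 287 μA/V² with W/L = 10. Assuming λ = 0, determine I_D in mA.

I_D = 0.731 mA

V_SG = V_DD − V_G = 3.26 − 1.23 = 2.03 V, so V_ov = 2.03 − 1.14 = 0.89 V.
k_p = μ_pC_ox · (W/L) = 2.87 mA/V².
Assume saturation: I_D = ½ k_p V_ov² = 0.5 × 2.87 × 0.89² = 1.14 mA, giving V_SD = V_DD − I_D R_D = 3.26 − 1.14 × 3.97 = -1.25 V.
But -1.25 V < V_ov = 0.89 V, so the device is actually in triode.
In triode I_D = k_p[V_ov V_SD − ½ V_SD²] and I_D = (V_DD − V_SD)/R_D. Equating: 5.7 V_SD² − 11.14 V_SD + 3.26 = 0, giving V_SD = 0.358 V (the root below V_ov).
I_D = (3.26 − 0.358) / 3.97 = 0.731 mA.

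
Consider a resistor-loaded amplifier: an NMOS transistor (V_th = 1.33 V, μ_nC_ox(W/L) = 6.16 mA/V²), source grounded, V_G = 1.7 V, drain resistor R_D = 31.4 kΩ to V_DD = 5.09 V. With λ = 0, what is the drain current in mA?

V_GS = V_G = 1.7 V, so V_ov = 1.7 − 1.33 = 0.37 V.
Assume saturation: I_D = ½ k_n V_ov² = 0.5 × 6.16 × 0.37² = 0.422 mA, giving V_DS = V_DD − I_D R_D = 5.09 − 0.422 × 31.4 = -8.15 V.
But -8.15 V < V_ov = 0.37 V, so the device is actually in triode.
In triode I_D = k_n[V_ov V_DS − ½ V_DS²] and I_D = (V_DD − V_DS)/R_D. Equating: 96.7 V_DS² − 72.57 V_DS + 5.09 = 0, giving V_DS = 0.0783 V (the root below V_ov).
I_D = (5.09 − 0.0783) / 31.4 = 0.16 mA.

I_D = 0.160 mA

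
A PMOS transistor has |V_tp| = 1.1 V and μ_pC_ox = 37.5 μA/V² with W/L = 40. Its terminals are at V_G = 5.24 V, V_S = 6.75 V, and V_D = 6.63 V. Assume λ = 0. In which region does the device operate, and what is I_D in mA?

Triode; I_D = 0.0630 mA

V_SG = V_S − V_G = 6.75 − 5.24 = 1.51 V; V_SD = V_S − V_D = 6.75 − 6.63 = 0.12 V.
k_p = μ_pC_ox · (W/L) = 1.5 mA/V².
V_ov = V_SG − |V_tp| = 1.51 − 1.1 = 0.41 V.
Since V_SD = 0.12 V < V_ov = 0.41 V, the device is in the triode region.
I_D = k_p [V_ov · V_SD − ½ V_SD²] = 1.5 × [0.41 × 0.12 − 0.5 × 0.12²] = 0.063 mA.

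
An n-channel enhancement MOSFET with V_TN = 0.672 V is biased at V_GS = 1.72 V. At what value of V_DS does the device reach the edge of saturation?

The boundary between triode and saturation is V_DS = V_GS − V_TN = V_ov.
V_ov = 1.72 − 0.672 = 1.05 V.

V_DS,sat = 1.05 V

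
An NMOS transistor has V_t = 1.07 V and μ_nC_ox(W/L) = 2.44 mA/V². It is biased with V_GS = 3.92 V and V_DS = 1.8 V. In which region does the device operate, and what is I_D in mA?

V_ov = V_GS − V_t = 3.92 − 1.07 = 2.85 V.
Since V_DS = 1.8 V < V_ov = 2.85 V, the device is in the triode region.
I_D = k_n [V_ov · V_DS − ½ V_DS²] = 2.44 × [2.85 × 1.8 − 0.5 × 1.8²] = 8.56 mA.

Triode; I_D = 8.56 mA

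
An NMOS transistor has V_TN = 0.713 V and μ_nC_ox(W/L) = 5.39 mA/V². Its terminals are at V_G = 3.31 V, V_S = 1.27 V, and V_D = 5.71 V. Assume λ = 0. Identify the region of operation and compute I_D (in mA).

V_GS = V_G − V_S = 3.31 − 1.27 = 2.04 V; V_DS = V_D − V_S = 5.71 − 1.27 = 4.44 V.
V_ov = V_GS − V_TN = 2.04 − 0.713 = 1.33 V.
Since V_DS = 4.44 V ≥ V_ov = 1.33 V, the device is in saturation.
I_D = ½ k_n V_ov² = 0.5 × 5.39 × 1.33² = 4.75 mA.

Saturation; I_D = 4.75 mA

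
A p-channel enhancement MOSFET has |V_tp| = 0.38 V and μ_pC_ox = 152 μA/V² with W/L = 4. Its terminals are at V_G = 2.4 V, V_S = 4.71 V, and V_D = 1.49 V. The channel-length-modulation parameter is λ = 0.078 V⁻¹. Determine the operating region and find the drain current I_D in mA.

V_SG = V_S − V_G = 4.71 − 2.4 = 2.31 V; V_SD = V_S − V_D = 4.71 − 1.49 = 3.22 V.
k_p = μ_pC_ox · (W/L) = 0.608 mA/V².
V_ov = V_SG − |V_tp| = 2.31 − 0.38 = 1.93 V.
Since V_SD = 3.22 V ≥ V_ov = 1.93 V, the device is in saturation.
I_D = ½ k_p V_ov² (1 + λ V_SD) = 0.5 × 0.608 × 1.93² × (1 + 0.078 × 3.22) = 1.42 mA.

Saturation; I_D = 1.42 mA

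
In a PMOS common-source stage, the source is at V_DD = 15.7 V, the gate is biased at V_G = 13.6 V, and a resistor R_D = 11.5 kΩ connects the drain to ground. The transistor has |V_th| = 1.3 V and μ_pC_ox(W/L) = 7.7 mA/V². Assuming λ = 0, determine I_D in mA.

V_SG = V_DD − V_G = 15.7 − 13.6 = 2.1 V, so V_ov = 2.1 − 1.3 = 0.8 V.
Assume saturation: I_D = ½ k_p V_ov² = 0.5 × 7.7 × 0.8² = 2.46 mA, giving V_SD = V_DD − I_D R_D = 15.7 − 2.46 × 11.5 = -12.6 V.
But -12.6 V < V_ov = 0.8 V, so the device is actually in triode.
In triode I_D = k_p[V_ov V_SD − ½ V_SD²] and I_D = (V_DD − V_SD)/R_D. Equating: 44.3 V_SD² − 71.84 V_SD + 15.7 = 0, giving V_SD = 0.26 V (the root below V_ov).
I_D = (15.7 − 0.26) / 11.5 = 1.34 mA.

I_D = 1.34 mA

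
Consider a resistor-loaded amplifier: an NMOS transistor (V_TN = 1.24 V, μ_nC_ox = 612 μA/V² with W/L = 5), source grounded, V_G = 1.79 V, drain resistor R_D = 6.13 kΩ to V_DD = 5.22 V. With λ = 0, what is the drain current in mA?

I_D = 0.463 mA

V_GS = V_G = 1.79 V, so V_ov = 1.79 − 1.24 = 0.55 V.
k_n = μ_nC_ox · (W/L) = 3.06 mA/V².
Assume saturation: I_D = ½ k_n V_ov² = 0.5 × 3.06 × 0.55² = 0.463 mA, giving V_DS = V_DD − I_D R_D = 5.22 − 0.463 × 6.13 = 2.38 V.
V_DS = 2.38 V ≥ V_ov = 0.55 V, confirming saturation.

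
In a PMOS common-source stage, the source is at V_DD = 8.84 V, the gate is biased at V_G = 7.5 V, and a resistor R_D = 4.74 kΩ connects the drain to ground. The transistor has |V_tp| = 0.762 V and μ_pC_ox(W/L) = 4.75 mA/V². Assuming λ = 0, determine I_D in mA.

V_SG = V_DD − V_G = 8.84 − 7.5 = 1.34 V, so V_ov = 1.34 − 0.762 = 0.578 V.
Assume saturation: I_D = ½ k_p V_ov² = 0.5 × 4.75 × 0.578² = 0.793 mA, giving V_SD = V_DD − I_D R_D = 8.84 − 0.793 × 4.74 = 5.08 V.
V_SD = 5.08 V ≥ V_ov = 0.578 V, confirming saturation.

I_D = 0.793 mA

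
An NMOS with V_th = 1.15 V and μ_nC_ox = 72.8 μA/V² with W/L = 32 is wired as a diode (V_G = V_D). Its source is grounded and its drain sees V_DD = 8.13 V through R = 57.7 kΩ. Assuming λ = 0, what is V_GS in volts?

V_GS = 1.46 V

With gate tied to drain, V_GS = V_DS ≥ V_GS − V_th, so the device is in saturation.
k_n = μ_nC_ox · (W/L) = 2.33 mA/V².
KCL at the drain: ½ k_n (V_GS − V_th)² = (V_DD − V_GS)/R.
Let x = V_GS − 1.15. Then 67.2 x² + x − 6.98 = 0, giving x = 0.315 V (positive root), so V_GS = 1.46 V.
I_D = (V_DD − V_GS)/R = (8.13 − 1.46) / 57.7 = 0.116 mA.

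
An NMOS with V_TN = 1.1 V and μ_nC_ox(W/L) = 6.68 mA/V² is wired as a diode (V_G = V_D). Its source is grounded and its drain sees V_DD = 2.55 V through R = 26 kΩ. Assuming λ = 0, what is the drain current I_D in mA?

With gate tied to drain, V_GS = V_DS ≥ V_GS − V_TN, so the device is in saturation.
KCL at the drain: ½ k_n (V_GS − V_TN)² = (V_DD − V_GS)/R.
Let x = V_GS − 1.1. Then 86.8 x² + x − 1.45 = 0, giving x = 0.124 V (positive root), so V_GS = 1.22 V.
I_D = (V_DD − V_GS)/R = (2.55 − 1.22) / 26 = 0.051 mA.

I_D = 0.0510 mA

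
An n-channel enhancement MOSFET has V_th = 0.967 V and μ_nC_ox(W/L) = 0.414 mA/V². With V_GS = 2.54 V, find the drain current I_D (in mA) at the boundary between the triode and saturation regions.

I_D = 0.512 mA

At the boundary V_DS = V_ov = V_GS − V_th = 2.54 − 0.967 = 1.57 V.
I_D = ½ k_n V_ov² = 0.5 × 0.414 × 1.57² = 0.512 mA.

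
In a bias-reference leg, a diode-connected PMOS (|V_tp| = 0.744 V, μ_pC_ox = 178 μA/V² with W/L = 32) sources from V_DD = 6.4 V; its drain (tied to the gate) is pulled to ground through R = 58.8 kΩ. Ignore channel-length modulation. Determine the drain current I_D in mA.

With gate tied to drain, V_SG = V_SD ≥ V_SG − |V_tp|, so the device is in saturation.
k_p = μ_pC_ox · (W/L) = 5.696 mA/V².
KCL at the drain: ½ k_p (V_SG − |V_tp|)² = (V_DD − V_SG)/R.
Let x = V_SG − 0.744. Then 167 x² + x − 5.656 = 0, giving x = 0.181 V (positive root), so V_SG = 0.925 V.
I_D = (V_DD − V_SG)/R = (6.4 − 0.925) / 58.8 = 0.0931 mA.

I_D = 0.0931 mA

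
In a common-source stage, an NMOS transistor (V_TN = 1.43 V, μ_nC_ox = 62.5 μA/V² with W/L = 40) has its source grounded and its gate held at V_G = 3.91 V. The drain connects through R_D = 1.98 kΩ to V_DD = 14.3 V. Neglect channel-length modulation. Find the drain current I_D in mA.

I_D = 6.47 mA

V_GS = V_G = 3.91 V, so V_ov = 3.91 − 1.43 = 2.48 V.
k_n = μ_nC_ox · (W/L) = 2.5 mA/V².
Assume saturation: I_D = ½ k_n V_ov² = 0.5 × 2.5 × 2.48² = 7.69 mA, giving V_DS = V_DD − I_D R_D = 14.3 − 7.69 × 1.98 = -0.922 V.
But -0.922 V < V_ov = 2.48 V, so the device is actually in triode.
In triode I_D = k_n[V_ov V_DS − ½ V_DS²] and I_D = (V_DD − V_DS)/R_D. Equating: 2.48 V_DS² − 13.28 V_DS + 14.3 = 0, giving V_DS = 1.49 V (the root below V_ov).
I_D = (14.3 − 1.49) / 1.98 = 6.47 mA.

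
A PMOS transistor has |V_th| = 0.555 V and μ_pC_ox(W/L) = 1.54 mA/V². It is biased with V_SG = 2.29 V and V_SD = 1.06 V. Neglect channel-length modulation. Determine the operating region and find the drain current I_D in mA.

V_ov = V_SG − |V_th| = 2.29 − 0.555 = 1.73 V.
Since V_SD = 1.06 V < V_ov = 1.73 V, the device is in the triode region.
I_D = k_p [V_ov · V_SD − ½ V_SD²] = 1.54 × [1.73 × 1.06 − 0.5 × 1.06²] = 1.97 mA.

Triode; I_D = 1.97 mA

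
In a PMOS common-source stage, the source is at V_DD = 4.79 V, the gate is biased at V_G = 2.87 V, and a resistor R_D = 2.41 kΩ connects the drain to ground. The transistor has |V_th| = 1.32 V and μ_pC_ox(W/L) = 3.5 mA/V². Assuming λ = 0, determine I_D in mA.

V_SG = V_DD − V_G = 4.79 − 2.87 = 1.92 V, so V_ov = 1.92 − 1.32 = 0.6 V.
Assume saturation: I_D = ½ k_p V_ov² = 0.5 × 3.5 × 0.6² = 0.63 mA, giving V_SD = V_DD − I_D R_D = 4.79 − 0.63 × 2.41 = 3.27 V.
V_SD = 3.27 V ≥ V_ov = 0.6 V, confirming saturation.

I_D = 0.630 mA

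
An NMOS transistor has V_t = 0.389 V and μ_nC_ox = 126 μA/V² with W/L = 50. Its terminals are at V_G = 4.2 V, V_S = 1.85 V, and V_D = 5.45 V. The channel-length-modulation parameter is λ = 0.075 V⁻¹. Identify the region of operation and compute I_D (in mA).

V_GS = V_G − V_S = 4.2 − 1.85 = 2.35 V; V_DS = V_D − V_S = 5.45 − 1.85 = 3.6 V.
k_n = μ_nC_ox · (W/L) = 6.3 mA/V².
V_ov = V_GS − V_t = 2.35 − 0.389 = 1.96 V.
Since V_DS = 3.6 V ≥ V_ov = 1.96 V, the device is in saturation.
I_D = ½ k_n V_ov² (1 + λ V_DS) = 0.5 × 6.3 × 1.96² × (1 + 0.075 × 3.6) = 15.4 mA.

Saturation; I_D = 15.4 mA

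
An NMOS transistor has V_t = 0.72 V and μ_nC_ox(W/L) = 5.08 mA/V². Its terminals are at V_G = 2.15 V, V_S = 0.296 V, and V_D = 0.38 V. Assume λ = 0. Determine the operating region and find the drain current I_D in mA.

V_GS = V_G − V_S = 2.15 − 0.296 = 1.85 V; V_DS = V_D − V_S = 0.38 − 0.296 = 0.084 V.
V_ov = V_GS − V_t = 1.85 − 0.72 = 1.13 V.
Since V_DS = 0.084 V < V_ov = 1.13 V, the device is in the triode region.
I_D = k_n [V_ov · V_DS − ½ V_DS²] = 5.08 × [1.13 × 0.084 − 0.5 × 0.084²] = 0.466 mA.

Triode; I_D = 0.466 mA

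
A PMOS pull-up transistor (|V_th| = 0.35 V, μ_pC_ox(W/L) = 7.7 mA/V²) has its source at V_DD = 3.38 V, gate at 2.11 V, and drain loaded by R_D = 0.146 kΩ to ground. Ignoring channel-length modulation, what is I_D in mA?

V_SG = V_DD − V_G = 3.38 − 2.11 = 1.27 V, so V_ov = 1.27 − 0.35 = 0.92 V.
Assume saturation: I_D = ½ k_p V_ov² = 0.5 × 7.7 × 0.92² = 3.26 mA, giving V_SD = V_DD − I_D R_D = 3.38 − 3.26 × 0.146 = 2.9 V.
V_SD = 2.9 V ≥ V_ov = 0.92 V, confirming saturation.

I_D = 3.26 mA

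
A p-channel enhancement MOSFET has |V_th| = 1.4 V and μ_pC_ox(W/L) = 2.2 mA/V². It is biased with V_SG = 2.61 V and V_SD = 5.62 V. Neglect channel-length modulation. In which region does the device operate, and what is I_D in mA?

Saturation; I_D = 1.61 mA

V_ov = V_SG − |V_th| = 2.61 − 1.4 = 1.21 V.
Since V_SD = 5.62 V ≥ V_ov = 1.21 V, the device is in saturation.
I_D = ½ k_p V_ov² = 0.5 × 2.2 × 1.21² = 1.61 mA.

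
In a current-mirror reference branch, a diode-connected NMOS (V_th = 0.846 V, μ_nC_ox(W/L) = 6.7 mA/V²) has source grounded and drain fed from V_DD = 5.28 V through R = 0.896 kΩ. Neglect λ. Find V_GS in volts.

With gate tied to drain, V_GS = V_DS ≥ V_GS − V_th, so the device is in saturation.
KCL at the drain: ½ k_n (V_GS − V_th)² = (V_DD − V_GS)/R.
Let x = V_GS − 0.846. Then 3 x² + x − 4.434 = 0, giving x = 1.06 V (positive root), so V_GS = 1.91 V.
I_D = (V_DD − V_GS)/R = (5.28 − 1.91) / 0.896 = 3.77 mA.

V_GS = 1.91 V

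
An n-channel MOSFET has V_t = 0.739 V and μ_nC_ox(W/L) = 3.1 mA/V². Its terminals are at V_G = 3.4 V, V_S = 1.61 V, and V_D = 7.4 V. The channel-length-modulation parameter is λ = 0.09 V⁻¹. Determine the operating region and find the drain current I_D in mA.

V_GS = V_G − V_S = 3.4 − 1.61 = 1.79 V; V_DS = V_D − V_S = 7.4 − 1.61 = 5.79 V.
V_ov = V_GS − V_t = 1.79 − 0.739 = 1.05 V.
Since V_DS = 5.79 V ≥ V_ov = 1.05 V, the device is in saturation.
I_D = ½ k_n V_ov² (1 + λ V_DS) = 0.5 × 3.1 × 1.05² × (1 + 0.09 × 5.79) = 2.6 mA.

Saturation; I_D = 2.60 mA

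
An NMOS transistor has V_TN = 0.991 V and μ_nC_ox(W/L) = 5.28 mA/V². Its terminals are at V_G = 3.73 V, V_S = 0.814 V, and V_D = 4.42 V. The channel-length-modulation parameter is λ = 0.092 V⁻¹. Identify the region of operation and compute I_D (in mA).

V_GS = V_G − V_S = 3.73 − 0.814 = 2.92 V; V_DS = V_D − V_S = 4.42 − 0.814 = 3.61 V.
V_ov = V_GS − V_TN = 2.92 − 0.991 = 1.92 V.
Since V_DS = 3.61 V ≥ V_ov = 1.92 V, the device is in saturation.
I_D = ½ k_n V_ov² (1 + λ V_DS) = 0.5 × 5.28 × 1.92² × (1 + 0.092 × 3.61) = 13 mA.

Saturation; I_D = 13.0 mA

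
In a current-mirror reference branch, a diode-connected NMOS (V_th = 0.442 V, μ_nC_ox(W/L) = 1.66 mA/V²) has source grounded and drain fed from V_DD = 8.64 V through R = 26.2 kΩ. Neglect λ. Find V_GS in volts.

V_GS = 1.03 V

With gate tied to drain, V_GS = V_DS ≥ V_GS − V_th, so the device is in saturation.
KCL at the drain: ½ k_n (V_GS − V_th)² = (V_DD − V_GS)/R.
Let x = V_GS − 0.442. Then 21.7 x² + x − 8.198 = 0, giving x = 0.591 V (positive root), so V_GS = 1.03 V.
I_D = (V_DD − V_GS)/R = (8.64 − 1.03) / 26.2 = 0.29 mA.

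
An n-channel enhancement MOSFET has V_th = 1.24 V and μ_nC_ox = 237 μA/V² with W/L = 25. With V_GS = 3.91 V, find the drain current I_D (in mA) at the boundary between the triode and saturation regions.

I_D = 21.1 mA

At the boundary V_DS = V_ov = V_GS − V_th = 3.91 − 1.24 = 2.67 V.
k_n = μ_nC_ox · (W/L) = 5.925 mA/V².
I_D = ½ k_n V_ov² = 0.5 × 5.925 × 2.67² = 21.1 mA.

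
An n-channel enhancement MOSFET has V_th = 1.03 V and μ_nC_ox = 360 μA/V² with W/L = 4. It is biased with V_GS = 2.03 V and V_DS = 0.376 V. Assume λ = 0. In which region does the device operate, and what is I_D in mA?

k_n = μ_nC_ox · (W/L) = 1.44 mA/V².
V_ov = V_GS − V_th = 2.03 − 1.03 = 1 V.
Since V_DS = 0.376 V < V_ov = 1 V, the device is in the triode region.
I_D = k_n [V_ov · V_DS − ½ V_DS²] = 1.44 × [1 × 0.376 − 0.5 × 0.376²] = 0.44 mA.

Triode; I_D = 0.440 mA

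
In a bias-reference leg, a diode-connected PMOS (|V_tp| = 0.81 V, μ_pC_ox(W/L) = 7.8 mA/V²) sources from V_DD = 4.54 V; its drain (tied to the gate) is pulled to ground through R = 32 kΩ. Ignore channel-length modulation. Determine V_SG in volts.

V_SG = 0.979 V

With gate tied to drain, V_SG = V_SD ≥ V_SG − |V_tp|, so the device is in saturation.
KCL at the drain: ½ k_p (V_SG − |V_tp|)² = (V_DD − V_SG)/R.
Let x = V_SG − 0.81. Then 125 x² + x − 3.73 = 0, giving x = 0.169 V (positive root), so V_SG = 0.979 V.
I_D = (V_DD − V_SG)/R = (4.54 − 0.979) / 32 = 0.111 mA.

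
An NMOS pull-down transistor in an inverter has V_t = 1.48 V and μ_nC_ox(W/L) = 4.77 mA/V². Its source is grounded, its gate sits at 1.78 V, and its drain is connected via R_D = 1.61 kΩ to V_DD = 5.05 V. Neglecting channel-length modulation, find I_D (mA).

I_D = 0.215 mA

V_GS = V_G = 1.78 V, so V_ov = 1.78 − 1.48 = 0.3 V.
Assume saturation: I_D = ½ k_n V_ov² = 0.5 × 4.77 × 0.3² = 0.215 mA, giving V_DS = V_DD − I_D R_D = 5.05 − 0.215 × 1.61 = 4.7 V.
V_DS = 4.7 V ≥ V_ov = 0.3 V, confirming saturation.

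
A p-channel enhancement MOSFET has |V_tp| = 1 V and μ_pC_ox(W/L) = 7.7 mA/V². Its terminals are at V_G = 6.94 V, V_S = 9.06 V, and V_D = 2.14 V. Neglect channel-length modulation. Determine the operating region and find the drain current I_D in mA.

Saturation; I_D = 4.83 mA

V_SG = V_S − V_G = 9.06 − 6.94 = 2.12 V; V_SD = V_S − V_D = 9.06 − 2.14 = 6.92 V.
V_ov = V_SG − |V_tp| = 2.12 − 1 = 1.12 V.
Since V_SD = 6.92 V ≥ V_ov = 1.12 V, the device is in saturation.
I_D = ½ k_p V_ov² = 0.5 × 7.7 × 1.12² = 4.83 mA.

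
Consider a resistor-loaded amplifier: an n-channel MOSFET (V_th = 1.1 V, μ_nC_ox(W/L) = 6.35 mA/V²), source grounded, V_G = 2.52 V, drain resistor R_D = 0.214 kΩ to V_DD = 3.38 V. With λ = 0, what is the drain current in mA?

I_D = 6.40 mA

V_GS = V_G = 2.52 V, so V_ov = 2.52 − 1.1 = 1.42 V.
Assume saturation: I_D = ½ k_n V_ov² = 0.5 × 6.35 × 1.42² = 6.4 mA, giving V_DS = V_DD − I_D R_D = 3.38 − 6.4 × 0.214 = 2.01 V.
V_DS = 2.01 V ≥ V_ov = 1.42 V, confirming saturation.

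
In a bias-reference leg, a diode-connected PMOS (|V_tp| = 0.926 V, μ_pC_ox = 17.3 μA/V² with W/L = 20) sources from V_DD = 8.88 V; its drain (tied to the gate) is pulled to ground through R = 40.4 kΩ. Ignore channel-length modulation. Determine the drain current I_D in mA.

With gate tied to drain, V_SG = V_SD ≥ V_SG − |V_tp|, so the device is in saturation.
k_p = μ_pC_ox · (W/L) = 0.346 mA/V².
KCL at the drain: ½ k_p (V_SG − |V_tp|)² = (V_DD − V_SG)/R.
Let x = V_SG − 0.926. Then 6.99 x² + x − 7.954 = 0, giving x = 0.998 V (positive root), so V_SG = 1.92 V.
I_D = (V_DD − V_SG)/R = (8.88 − 1.92) / 40.4 = 0.172 mA.

I_D = 0.172 mA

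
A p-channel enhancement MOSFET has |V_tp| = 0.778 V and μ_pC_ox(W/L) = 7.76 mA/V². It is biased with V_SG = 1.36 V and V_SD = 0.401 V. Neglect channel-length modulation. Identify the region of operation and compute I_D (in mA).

Triode; I_D = 1.19 mA

V_ov = V_SG − |V_tp| = 1.36 − 0.778 = 0.582 V.
Since V_SD = 0.401 V < V_ov = 0.582 V, the device is in the triode region.
I_D = k_p [V_ov · V_SD − ½ V_SD²] = 7.76 × [0.582 × 0.401 − 0.5 × 0.401²] = 1.19 mA.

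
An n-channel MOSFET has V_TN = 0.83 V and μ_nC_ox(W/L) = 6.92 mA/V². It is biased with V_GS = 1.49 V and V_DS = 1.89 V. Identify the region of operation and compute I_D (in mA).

Saturation; I_D = 1.51 mA

V_ov = V_GS − V_TN = 1.49 − 0.83 = 0.66 V.
Since V_DS = 1.89 V ≥ V_ov = 0.66 V, the device is in saturation.
I_D = ½ k_n V_ov² = 0.5 × 6.92 × 0.66² = 1.51 mA.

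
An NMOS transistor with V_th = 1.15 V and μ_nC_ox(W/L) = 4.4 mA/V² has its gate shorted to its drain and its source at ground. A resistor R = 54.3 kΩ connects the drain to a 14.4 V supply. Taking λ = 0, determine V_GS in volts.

With gate tied to drain, V_GS = V_DS ≥ V_GS − V_th, so the device is in saturation.
KCL at the drain: ½ k_n (V_GS − V_th)² = (V_DD − V_GS)/R.
Let x = V_GS − 1.15. Then 119 x² + x − 13.25 = 0, giving x = 0.329 V (positive root), so V_GS = 1.48 V.
I_D = (V_DD − V_GS)/R = (14.4 − 1.48) / 54.3 = 0.238 mA.

V_GS = 1.48 V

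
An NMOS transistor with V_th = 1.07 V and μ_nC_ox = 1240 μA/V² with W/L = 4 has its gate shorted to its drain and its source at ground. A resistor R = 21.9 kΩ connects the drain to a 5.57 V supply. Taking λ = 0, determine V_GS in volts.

V_GS = 1.35 V

With gate tied to drain, V_GS = V_DS ≥ V_GS − V_th, so the device is in saturation.
k_n = μ_nC_ox · (W/L) = 4.96 mA/V².
KCL at the drain: ½ k_n (V_GS − V_th)² = (V_DD − V_GS)/R.
Let x = V_GS − 1.07. Then 54.3 x² + x − 4.5 = 0, giving x = 0.279 V (positive root), so V_GS = 1.35 V.
I_D = (V_DD − V_GS)/R = (5.57 − 1.35) / 21.9 = 0.193 mA.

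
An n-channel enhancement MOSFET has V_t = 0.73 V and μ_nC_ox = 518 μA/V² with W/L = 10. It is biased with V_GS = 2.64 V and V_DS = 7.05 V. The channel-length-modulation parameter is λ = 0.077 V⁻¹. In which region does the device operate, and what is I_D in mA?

k_n = μ_nC_ox · (W/L) = 5.18 mA/V².
V_ov = V_GS − V_t = 2.64 − 0.73 = 1.91 V.
Since V_DS = 7.05 V ≥ V_ov = 1.91 V, the device is in saturation.
I_D = ½ k_n V_ov² (1 + λ V_DS) = 0.5 × 5.18 × 1.91² × (1 + 0.077 × 7.05) = 14.6 mA.

Saturation; I_D = 14.6 mA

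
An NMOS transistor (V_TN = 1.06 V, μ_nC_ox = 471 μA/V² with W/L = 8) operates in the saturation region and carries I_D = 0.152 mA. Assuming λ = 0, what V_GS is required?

k_n = μ_nC_ox · (W/L) = 3.768 mA/V².
In saturation I_D = ½ k_n (V_GS − V_TN)², so V_GS − V_TN = √(2 I_D / k_n) = √(2 × 0.152 / 3.768) = 0.284 V.
V_GS = 1.06 + 0.284 = 1.34 V.

V_GS = 1.34 V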